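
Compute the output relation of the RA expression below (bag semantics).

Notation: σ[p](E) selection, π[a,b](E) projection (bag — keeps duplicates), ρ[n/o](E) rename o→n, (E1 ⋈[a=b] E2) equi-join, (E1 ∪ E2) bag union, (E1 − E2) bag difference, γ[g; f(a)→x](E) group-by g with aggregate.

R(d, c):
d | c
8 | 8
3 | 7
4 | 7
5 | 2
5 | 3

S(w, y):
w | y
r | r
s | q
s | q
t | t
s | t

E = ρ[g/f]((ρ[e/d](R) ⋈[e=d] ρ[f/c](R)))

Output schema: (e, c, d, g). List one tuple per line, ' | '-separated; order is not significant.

Per-node cardinality:
  R → 5
  ρ[e/d](R) → 5
  R → 5
  ρ[f/c](R) → 5
  (ρ[e/d](R) ⋈[e=d] ρ[f/c](R)) → 7
  ρ[g/f]((ρ[e/d](R) ⋈[e=d] ρ[f/c](R))) → 7

== RESULT ==
e | c | d | g
3 | 7 | 3 | 7
4 | 7 | 4 | 7
5 | 2 | 5 | 2
5 | 2 | 5 | 3
5 | 3 | 5 | 2
5 | 3 | 5 | 3
8 | 8 | 8 | 8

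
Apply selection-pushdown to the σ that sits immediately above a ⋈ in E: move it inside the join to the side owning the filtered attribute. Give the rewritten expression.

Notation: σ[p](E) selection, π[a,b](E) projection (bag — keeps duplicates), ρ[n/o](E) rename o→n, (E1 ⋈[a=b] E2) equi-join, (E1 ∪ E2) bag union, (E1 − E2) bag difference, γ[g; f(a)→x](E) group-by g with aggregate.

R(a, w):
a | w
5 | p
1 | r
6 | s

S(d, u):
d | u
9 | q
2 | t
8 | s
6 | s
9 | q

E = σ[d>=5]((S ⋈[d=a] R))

σ filters on d, owned by the left side.
E' = (σ[d>=5](S) ⋈[d=a] R)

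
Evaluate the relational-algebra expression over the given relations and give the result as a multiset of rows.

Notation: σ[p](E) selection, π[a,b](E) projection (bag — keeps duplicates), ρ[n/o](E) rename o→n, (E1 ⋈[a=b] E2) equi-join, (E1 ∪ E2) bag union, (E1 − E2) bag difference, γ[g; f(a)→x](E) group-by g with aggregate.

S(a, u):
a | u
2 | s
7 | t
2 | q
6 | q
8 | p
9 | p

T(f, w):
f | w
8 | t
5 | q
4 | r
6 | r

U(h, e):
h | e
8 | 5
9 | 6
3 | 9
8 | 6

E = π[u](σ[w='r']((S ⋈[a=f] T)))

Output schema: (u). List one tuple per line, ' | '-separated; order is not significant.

Row counts bottom-up:
  S → 6
  T → 4
  (S ⋈[a=f] T) → 2
  σ[w='r']((S ⋈[a=f] T)) → 1
  π[u](σ[w='r']((S ⋈[a=f] T))) → 1

== RESULT ==
u
q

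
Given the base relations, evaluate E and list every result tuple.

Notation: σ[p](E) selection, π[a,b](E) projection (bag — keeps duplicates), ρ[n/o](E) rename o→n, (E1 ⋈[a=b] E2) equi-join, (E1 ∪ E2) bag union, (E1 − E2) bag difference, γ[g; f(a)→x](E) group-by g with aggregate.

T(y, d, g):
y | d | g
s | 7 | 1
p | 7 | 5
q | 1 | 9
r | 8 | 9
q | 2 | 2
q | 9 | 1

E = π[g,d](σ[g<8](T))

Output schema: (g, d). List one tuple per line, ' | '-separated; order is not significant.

Subexpression sizes:
  T → 6
  σ[g<8](T) → 4
  π[g,d](σ[g<8](T)) → 4

== RESULT ==
g | d
1 | 7
1 | 9
2 | 2
5 | 7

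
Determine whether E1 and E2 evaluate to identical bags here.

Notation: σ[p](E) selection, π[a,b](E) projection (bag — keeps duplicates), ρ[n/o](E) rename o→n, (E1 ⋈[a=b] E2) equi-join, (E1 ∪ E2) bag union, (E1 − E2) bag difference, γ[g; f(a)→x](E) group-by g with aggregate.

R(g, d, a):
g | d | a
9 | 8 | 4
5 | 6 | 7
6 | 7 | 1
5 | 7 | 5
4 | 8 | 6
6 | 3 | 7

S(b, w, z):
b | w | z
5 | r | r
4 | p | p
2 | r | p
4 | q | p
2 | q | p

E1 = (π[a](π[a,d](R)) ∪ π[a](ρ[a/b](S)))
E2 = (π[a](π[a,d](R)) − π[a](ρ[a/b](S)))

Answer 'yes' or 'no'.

E1 subexpression sizes:
  R → 6
  π[a,d](R) → 6
  π[a](π[a,d](R)) → 6
  S → 5
  ρ[a/b](S) → 5
  π[a](ρ[a/b](S)) → 5
  (π[a](π[a,d](R)) ∪ π[a](ρ[a/b](S))) → 11
E2 subexpression sizes:
  R → 6
  π[a,d](R) → 6
  π[a](π[a,d](R)) → 6
  S → 5
  ρ[a/b](S) → 5
  π[a](ρ[a/b](S)) → 5
  (π[a](π[a,d](R)) − π[a](ρ[a/b](S))) → 4

E1 result:
a
1
2
2
4
4
4
5
5
6
7
7
E2 result:
a
1
6
7
7
Witness: (2,) appears 2× in E1 but 0× in E2.

no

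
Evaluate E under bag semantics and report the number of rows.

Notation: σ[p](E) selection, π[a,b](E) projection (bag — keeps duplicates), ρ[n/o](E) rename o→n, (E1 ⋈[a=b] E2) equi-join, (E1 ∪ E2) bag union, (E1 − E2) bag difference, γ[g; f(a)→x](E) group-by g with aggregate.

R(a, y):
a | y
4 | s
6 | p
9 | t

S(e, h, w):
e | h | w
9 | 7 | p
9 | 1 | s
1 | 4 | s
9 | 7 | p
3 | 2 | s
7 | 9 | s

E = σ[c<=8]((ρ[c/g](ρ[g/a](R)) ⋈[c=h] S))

Stepwise |·|:
  R → 3
  ρ[g/a](R) → 3
  ρ[c/g](ρ[g/a](R)) → 3
  S → 6
  (ρ[c/g](ρ[g/a](R)) ⋈[c=h] S) → 2
  σ[c<=8]((ρ[c/g](ρ[g/a](R)) ⋈[c=h] S)) → 1

|E| = 1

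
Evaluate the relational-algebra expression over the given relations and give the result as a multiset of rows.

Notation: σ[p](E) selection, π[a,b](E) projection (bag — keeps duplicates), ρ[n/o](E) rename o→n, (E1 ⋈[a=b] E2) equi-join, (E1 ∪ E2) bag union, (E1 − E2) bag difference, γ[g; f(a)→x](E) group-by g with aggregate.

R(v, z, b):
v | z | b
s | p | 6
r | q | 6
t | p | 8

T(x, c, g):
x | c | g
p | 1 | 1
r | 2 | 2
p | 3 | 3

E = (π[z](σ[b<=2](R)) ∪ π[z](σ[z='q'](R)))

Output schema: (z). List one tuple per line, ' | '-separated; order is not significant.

Subexpression sizes:
  R → 3
  σ[b<=2](R) → 0
  π[z](σ[b<=2](R)) → 0
  R → 3
  σ[z='q'](R) → 1
  π[z](σ[z='q'](R)) → 1
  (π[z](σ[b<=2](R)) ∪ π[z](σ[z='q'](R))) → 1

== RESULT ==
z
q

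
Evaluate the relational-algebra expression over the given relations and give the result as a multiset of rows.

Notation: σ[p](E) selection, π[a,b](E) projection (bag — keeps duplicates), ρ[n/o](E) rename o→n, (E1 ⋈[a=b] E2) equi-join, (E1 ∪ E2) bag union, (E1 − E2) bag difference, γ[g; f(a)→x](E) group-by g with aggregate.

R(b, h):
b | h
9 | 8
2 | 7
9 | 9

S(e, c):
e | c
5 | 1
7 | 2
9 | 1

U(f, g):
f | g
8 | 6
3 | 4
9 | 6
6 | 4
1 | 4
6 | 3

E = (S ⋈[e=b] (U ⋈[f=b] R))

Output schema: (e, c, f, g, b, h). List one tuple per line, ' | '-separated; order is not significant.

Per-node cardinality:
  S → 3
  U → 6
  R → 3
  (U ⋈[f=b] R) → 2
  (S ⋈[e=b] (U ⋈[f=b] R)) → 2

== RESULT ==
e | c | f | g | b | h
9 | 1 | 9 | 6 | 9 | 8
9 | 1 | 9 | 6 | 9 | 9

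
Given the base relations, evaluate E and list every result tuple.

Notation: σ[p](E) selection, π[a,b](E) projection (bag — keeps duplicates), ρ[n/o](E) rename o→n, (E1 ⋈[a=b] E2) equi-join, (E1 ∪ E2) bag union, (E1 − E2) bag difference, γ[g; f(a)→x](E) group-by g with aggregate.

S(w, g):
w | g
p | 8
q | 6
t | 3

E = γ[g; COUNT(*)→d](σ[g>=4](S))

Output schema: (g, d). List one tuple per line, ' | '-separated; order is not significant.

Row counts bottom-up:
  S → 3
  σ[g>=4](S) → 2
  γ[g; COUNT(*)→d](σ[g>=4](S)) → 2

== RESULT ==
g | d
6 | 1
8 | 1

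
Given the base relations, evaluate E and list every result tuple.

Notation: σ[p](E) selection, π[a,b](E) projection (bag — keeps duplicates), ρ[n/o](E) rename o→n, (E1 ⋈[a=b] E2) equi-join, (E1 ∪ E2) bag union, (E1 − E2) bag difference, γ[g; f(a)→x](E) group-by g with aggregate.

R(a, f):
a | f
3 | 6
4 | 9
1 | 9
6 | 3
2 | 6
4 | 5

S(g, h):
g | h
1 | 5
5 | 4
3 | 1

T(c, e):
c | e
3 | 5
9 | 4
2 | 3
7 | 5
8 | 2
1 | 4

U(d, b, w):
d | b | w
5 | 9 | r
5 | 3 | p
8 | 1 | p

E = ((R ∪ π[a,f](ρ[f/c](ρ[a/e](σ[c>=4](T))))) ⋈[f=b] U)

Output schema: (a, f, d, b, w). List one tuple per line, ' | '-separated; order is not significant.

Per-node cardinality:
  R → 6
  T → 6
  σ[c>=4](T) → 3
  ρ[a/e](σ[c>=4](T)) → 3
  ρ[f/c](ρ[a/e](σ[c>=4](T))) → 3
  π[a,f](ρ[f/c](ρ[a/e](σ[c>=4](T)))) → 3
  (R ∪ π[a,f](ρ[f/c](ρ[a/e](σ[c>=4](T))))) → 9
  U → 3
  ((R ∪ π[a,f](ρ[f/c](ρ[a/e](σ[c>=4](T))))) ⋈[f=b] U) → 4

== RESULT ==
a | f | d | b | w
1 | 9 | 5 | 9 | r
4 | 9 | 5 | 9 | r
4 | 9 | 5 | 9 | r
6 | 3 | 5 | 3 | p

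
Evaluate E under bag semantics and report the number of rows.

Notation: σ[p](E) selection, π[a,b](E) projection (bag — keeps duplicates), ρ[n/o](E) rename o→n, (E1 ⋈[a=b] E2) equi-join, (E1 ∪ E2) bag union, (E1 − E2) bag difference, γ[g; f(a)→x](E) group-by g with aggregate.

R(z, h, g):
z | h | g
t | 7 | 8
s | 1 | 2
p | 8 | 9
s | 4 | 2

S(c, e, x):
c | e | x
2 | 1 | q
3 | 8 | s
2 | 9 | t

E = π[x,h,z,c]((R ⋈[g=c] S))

Per-node cardinality:
  R → 4
  S → 3
  (R ⋈[g=c] S) → 4
  π[x,h,z,c]((R ⋈[g=c] S)) → 4

|E| = 4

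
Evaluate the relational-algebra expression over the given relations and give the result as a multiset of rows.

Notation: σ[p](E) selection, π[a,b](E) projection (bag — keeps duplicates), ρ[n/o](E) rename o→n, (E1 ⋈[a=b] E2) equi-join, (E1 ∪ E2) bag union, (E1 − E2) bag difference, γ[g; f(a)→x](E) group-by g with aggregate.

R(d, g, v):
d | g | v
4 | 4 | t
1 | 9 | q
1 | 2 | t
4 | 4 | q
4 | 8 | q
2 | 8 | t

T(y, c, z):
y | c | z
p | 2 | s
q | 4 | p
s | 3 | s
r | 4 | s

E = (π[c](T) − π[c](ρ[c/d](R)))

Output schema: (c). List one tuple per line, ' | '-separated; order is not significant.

Per-node cardinality:
  T → 4
  π[c](T) → 4
  R → 6
  ρ[c/d](R) → 6
  π[c](ρ[c/d](R)) → 6
  (π[c](T) − π[c](ρ[c/d](R))) → 1

== RESULT ==
c
3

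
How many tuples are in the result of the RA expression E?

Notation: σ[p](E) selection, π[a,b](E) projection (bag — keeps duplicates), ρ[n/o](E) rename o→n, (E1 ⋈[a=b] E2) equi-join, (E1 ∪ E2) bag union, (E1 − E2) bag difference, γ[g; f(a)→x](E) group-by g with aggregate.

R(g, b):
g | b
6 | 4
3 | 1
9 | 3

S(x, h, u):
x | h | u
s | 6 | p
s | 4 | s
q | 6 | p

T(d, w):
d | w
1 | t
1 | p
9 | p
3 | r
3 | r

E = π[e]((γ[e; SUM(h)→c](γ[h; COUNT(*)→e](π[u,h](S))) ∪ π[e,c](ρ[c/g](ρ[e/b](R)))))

Subexpression sizes:
  S → 3
  π[u,h](S) → 3
  γ[h; COUNT(*)→e](π[u,h](S)) → 2
  γ[e; SUM(h)→c](γ[h; COUNT(*)→e](π[u,h](S))) → 2
  R → 3
  ρ[e/b](R) → 3
  ρ[c/g](ρ[e/b](R)) → 3
  π[e,c](ρ[c/g](ρ[e/b](R))) → 3
  (γ[e; SUM(h)→c](γ[h; COUNT(*)→e](π[u,h](S))) ∪ π[e,c](ρ[c/g](ρ[e/b](R)))) → 5
  π[e]((γ[e; SUM(h)→c](γ[h; COUNT(*)→e](π[u,h](S))) ∪ π[e,c](ρ[c/g](ρ[e/b](R))))) → 5

|E| = 5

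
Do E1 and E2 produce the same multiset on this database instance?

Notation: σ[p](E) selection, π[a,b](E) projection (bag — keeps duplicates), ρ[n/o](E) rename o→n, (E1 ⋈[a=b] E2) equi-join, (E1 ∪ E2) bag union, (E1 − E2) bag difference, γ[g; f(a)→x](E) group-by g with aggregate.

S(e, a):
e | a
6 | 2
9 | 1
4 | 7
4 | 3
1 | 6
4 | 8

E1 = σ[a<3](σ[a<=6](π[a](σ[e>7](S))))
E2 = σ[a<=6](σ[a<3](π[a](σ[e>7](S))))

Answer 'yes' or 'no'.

E1 subexpression sizes:
  S → 6
  σ[e>7](S) → 1
  π[a](σ[e>7](S)) → 1
  σ[a<=6](π[a](σ[e>7](S))) → 1
  σ[a<3](σ[a<=6](π[a](σ[e>7](S)))) → 1
E2 subexpression sizes:
  S → 6
  σ[e>7](S) → 1
  π[a](σ[e>7](S)) → 1
  σ[a<3](π[a](σ[e>7](S))) → 1
  σ[a<=6](σ[a<3](π[a](σ[e>7](S)))) → 1

E1 and E2 produce the same multiset:
a
1

yes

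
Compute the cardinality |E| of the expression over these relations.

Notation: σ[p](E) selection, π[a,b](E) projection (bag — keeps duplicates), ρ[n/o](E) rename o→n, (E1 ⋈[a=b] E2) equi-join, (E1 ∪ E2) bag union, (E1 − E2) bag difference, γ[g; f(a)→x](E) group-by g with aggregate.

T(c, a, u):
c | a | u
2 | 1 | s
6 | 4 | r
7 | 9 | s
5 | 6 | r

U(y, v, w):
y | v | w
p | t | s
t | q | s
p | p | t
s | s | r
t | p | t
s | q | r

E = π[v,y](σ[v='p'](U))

Per-node cardinality:
  U → 6
  σ[v='p'](U) → 2
  π[v,y](σ[v='p'](U)) → 2

|E| = 2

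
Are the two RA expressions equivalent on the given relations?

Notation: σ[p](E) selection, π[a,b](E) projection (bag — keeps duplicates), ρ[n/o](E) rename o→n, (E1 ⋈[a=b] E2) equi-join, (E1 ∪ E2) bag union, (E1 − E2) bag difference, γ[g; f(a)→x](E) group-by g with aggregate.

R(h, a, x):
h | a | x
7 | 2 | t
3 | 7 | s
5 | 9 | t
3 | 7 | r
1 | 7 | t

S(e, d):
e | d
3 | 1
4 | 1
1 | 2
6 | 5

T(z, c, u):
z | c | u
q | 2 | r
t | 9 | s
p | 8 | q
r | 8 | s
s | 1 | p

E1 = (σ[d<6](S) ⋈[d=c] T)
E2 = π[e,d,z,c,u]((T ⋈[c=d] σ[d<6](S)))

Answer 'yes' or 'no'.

E1 per-node cardinality:
  S → 4
  σ[d<6](S) → 4
  T → 5
  (σ[d<6](S) ⋈[d=c] T) → 3
E2 per-node cardinality:
  T → 5
  S → 4
  σ[d<6](S) → 4
  (T ⋈[c=d] σ[d<6](S)) → 3
  π[e,d,z,c,u]((T ⋈[c=d] σ[d<6](S))) → 3

E1 and E2 produce the same multiset:
e | d | z | c | u
1 | 2 | q | 2 | r
3 | 1 | s | 1 | p
4 | 1 | s | 1 | p

yes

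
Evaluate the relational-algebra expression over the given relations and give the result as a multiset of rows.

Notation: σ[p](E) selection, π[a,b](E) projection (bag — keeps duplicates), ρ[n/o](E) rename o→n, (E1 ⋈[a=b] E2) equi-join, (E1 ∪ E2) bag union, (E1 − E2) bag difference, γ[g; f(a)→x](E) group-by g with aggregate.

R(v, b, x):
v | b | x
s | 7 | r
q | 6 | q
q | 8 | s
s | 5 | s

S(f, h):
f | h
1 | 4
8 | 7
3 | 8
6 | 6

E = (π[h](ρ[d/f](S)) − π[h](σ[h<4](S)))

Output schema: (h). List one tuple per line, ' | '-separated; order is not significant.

Per-node cardinality:
  S → 4
  ρ[d/f](S) → 4
  π[h](ρ[d/f](S)) → 4
  S → 4
  σ[h<4](S) → 0
  π[h](σ[h<4](S)) → 0
  (π[h](ρ[d/f](S)) − π[h](σ[h<4](S))) → 4

== RESULT ==
h
4
6
7
8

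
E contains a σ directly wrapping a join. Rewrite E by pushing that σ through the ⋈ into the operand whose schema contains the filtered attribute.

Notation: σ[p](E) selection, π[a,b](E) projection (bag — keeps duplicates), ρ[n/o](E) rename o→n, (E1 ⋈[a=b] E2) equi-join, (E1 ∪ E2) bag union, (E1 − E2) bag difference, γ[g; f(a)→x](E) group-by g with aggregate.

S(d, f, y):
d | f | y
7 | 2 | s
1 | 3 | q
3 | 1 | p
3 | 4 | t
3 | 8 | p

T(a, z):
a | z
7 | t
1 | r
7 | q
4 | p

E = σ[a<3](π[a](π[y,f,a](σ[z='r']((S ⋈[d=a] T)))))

σ filters on z, owned by the right side.
E' = σ[a<3](π[a](π[y,f,a]((S ⋈[d=a] σ[z='r'](T)))))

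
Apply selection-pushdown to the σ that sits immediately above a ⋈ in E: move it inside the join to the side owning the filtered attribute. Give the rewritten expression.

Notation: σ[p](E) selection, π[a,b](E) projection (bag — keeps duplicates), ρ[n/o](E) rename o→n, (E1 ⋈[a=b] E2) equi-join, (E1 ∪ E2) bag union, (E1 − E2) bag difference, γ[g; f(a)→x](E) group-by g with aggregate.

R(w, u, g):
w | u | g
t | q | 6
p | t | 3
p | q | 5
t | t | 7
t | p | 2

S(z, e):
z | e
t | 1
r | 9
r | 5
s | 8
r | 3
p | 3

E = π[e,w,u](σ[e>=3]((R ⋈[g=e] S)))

σ filters on e, owned by the right side.
E' = π[e,w,u]((R ⋈[g=e] σ[e>=3](S)))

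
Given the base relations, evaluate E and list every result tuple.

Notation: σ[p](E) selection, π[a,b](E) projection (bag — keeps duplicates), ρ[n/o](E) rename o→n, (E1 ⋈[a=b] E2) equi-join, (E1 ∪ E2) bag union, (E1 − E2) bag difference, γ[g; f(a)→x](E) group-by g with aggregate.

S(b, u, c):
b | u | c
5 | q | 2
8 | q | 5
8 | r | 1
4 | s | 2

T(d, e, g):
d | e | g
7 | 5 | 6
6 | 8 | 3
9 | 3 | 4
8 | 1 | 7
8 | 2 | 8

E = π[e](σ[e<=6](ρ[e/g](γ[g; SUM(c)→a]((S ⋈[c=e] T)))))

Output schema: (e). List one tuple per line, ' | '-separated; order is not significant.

Per-node cardinality:
  S → 4
  T → 5
  (S ⋈[c=e] T) → 4
  γ[g; SUM(c)→a]((S ⋈[c=e] T)) → 3
  ρ[e/g](γ[g; SUM(c)→a]((S ⋈[c=e] T))) → 3
  σ[e<=6](ρ[e/g](γ[g; SUM(c)→a]((S ⋈[c=e] T)))) → 1
  π[e](σ[e<=6](ρ[e/g](γ[g; SUM(c)→a]((S ⋈[c=e] T))))) → 1

== RESULT ==
e
6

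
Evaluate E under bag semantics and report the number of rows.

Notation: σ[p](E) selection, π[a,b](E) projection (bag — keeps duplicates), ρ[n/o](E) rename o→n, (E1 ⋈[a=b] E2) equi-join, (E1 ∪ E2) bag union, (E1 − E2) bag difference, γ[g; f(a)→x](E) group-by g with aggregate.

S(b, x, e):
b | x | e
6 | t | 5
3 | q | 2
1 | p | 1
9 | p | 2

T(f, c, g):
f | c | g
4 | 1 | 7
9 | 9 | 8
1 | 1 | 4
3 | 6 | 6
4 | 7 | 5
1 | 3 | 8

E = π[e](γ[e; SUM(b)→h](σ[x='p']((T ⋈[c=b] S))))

Per-node cardinality:
  T → 6
  S → 4
  (T ⋈[c=b] S) → 5
  σ[x='p']((T ⋈[c=b] S)) → 3
  γ[e; SUM(b)→h](σ[x='p']((T ⋈[c=b] S))) → 2
  π[e](γ[e; SUM(b)→h](σ[x='p']((T ⋈[c=b] S)))) → 2

|E| = 2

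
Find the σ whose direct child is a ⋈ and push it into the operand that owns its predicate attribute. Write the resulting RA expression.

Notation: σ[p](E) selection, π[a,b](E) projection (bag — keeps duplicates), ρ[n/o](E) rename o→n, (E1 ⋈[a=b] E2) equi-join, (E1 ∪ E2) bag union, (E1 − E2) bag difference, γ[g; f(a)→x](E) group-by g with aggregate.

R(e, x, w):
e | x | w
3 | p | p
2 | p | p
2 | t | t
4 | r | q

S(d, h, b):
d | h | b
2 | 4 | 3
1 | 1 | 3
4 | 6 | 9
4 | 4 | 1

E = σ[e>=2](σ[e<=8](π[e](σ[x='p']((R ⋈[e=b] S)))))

σ filters on x, owned by the left side.
E' = σ[e>=2](σ[e<=8](π[e]((σ[x='p'](R) ⋈[e=b] S))))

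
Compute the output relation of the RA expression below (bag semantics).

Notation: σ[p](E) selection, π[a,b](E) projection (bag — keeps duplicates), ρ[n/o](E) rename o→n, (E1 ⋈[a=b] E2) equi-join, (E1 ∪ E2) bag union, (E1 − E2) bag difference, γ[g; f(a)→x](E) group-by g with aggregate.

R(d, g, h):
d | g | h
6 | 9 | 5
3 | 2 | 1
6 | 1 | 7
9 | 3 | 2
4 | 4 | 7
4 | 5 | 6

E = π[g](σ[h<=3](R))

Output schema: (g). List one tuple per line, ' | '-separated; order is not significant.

Stepwise |·|:
  R → 6
  σ[h<=3](R) → 2
  π[g](σ[h<=3](R)) → 2

== RESULT ==
g
2
3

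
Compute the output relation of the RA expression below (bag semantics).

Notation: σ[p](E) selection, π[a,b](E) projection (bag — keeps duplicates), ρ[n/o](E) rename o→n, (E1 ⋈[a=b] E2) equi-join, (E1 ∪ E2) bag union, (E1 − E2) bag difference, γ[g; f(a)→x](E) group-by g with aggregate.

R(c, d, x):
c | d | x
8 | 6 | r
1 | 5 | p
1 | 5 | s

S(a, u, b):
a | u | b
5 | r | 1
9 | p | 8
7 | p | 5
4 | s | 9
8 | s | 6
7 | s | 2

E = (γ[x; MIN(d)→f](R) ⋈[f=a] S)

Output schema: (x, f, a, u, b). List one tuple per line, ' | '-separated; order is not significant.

Per-node cardinality:
  R → 3
  γ[x; MIN(d)→f](R) → 3
  S → 6
  (γ[x; MIN(d)→f](R) ⋈[f=a] S) → 2

== RESULT ==
x | f | a | u | b
p | 5 | 5 | r | 1
s | 5 | 5 | r | 1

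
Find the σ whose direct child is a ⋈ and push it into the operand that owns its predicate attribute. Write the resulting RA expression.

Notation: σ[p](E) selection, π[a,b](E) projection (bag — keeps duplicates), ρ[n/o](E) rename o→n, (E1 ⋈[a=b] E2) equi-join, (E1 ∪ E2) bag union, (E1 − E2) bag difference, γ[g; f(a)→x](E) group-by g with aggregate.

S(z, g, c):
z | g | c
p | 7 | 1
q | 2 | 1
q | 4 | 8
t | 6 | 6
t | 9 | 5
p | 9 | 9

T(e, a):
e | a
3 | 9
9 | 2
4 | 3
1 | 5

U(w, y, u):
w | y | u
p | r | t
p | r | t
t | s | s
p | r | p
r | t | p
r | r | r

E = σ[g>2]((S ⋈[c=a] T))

σ filters on g, owned by the left side.
E' = (σ[g>2](S) ⋈[c=a] T)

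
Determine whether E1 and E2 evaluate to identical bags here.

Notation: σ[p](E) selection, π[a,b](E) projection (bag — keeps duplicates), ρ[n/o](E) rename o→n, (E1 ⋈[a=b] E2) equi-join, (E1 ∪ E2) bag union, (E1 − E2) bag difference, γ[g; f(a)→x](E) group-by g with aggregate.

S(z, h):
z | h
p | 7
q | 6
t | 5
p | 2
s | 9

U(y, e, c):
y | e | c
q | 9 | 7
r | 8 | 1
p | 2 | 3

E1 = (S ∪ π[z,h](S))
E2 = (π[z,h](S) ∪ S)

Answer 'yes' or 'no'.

E1 per-node cardinality:
  S → 5
  S → 5
  π[z,h](S) → 5
  (S ∪ π[z,h](S)) → 10
E2 per-node cardinality:
  S → 5
  π[z,h](S) → 5
  S → 5
  (π[z,h](S) ∪ S) → 10

E1 and E2 produce the same multiset:
z | h
p | 2
p | 2
p | 7
p | 7
q | 6
q | 6
s | 9
s | 9
t | 5
t | 5

yes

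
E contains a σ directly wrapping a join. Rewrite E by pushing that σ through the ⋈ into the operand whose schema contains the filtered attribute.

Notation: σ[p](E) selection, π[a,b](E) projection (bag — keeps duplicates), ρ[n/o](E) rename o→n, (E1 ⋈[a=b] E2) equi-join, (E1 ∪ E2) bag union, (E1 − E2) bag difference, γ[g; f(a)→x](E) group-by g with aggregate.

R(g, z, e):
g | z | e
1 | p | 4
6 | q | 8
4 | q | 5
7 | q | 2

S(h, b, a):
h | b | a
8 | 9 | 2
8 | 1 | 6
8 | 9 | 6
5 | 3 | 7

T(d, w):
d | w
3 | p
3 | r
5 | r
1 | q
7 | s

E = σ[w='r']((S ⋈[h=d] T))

σ filters on w, owned by the right side.
E' = (S ⋈[h=d] σ[w='r'](T))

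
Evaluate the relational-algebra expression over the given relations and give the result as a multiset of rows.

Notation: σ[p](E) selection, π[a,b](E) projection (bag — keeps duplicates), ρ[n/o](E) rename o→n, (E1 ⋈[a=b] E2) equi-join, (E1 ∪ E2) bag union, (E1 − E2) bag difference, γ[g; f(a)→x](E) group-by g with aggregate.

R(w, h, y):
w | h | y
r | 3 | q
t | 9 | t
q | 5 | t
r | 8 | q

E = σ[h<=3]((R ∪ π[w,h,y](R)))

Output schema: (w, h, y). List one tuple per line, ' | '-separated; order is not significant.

Row counts bottom-up:
  R → 4
  R → 4
  π[w,h,y](R) → 4
  (R ∪ π[w,h,y](R)) → 8
  σ[h<=3]((R ∪ π[w,h,y](R))) → 2

== RESULT ==
w | h | y
r | 3 | q
r | 3 | q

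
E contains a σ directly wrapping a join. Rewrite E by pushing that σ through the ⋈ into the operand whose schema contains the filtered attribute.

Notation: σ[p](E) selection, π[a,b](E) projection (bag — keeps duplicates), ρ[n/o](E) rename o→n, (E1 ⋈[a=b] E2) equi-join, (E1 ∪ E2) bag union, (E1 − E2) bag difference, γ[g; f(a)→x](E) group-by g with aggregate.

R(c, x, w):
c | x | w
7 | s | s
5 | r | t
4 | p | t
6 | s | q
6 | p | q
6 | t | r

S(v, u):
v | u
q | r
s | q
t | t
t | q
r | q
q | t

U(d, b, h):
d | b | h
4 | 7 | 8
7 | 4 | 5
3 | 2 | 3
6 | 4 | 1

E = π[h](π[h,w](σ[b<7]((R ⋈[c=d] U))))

σ filters on b, owned by the right side.
E' = π[h](π[h,w]((R ⋈[c=d] σ[b<7](U))))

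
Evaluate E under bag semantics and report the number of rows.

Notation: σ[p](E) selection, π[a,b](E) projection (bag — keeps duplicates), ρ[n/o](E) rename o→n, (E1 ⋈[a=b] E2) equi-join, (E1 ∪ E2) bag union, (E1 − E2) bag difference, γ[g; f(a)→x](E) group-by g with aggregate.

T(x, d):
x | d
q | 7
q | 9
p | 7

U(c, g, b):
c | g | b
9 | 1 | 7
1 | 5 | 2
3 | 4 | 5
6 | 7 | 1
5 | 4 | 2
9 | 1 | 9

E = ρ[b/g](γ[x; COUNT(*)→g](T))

Row counts bottom-up:
  T → 3
  γ[x; COUNT(*)→g](T) → 2
  ρ[b/g](γ[x; COUNT(*)→g](T)) → 2

|E| = 2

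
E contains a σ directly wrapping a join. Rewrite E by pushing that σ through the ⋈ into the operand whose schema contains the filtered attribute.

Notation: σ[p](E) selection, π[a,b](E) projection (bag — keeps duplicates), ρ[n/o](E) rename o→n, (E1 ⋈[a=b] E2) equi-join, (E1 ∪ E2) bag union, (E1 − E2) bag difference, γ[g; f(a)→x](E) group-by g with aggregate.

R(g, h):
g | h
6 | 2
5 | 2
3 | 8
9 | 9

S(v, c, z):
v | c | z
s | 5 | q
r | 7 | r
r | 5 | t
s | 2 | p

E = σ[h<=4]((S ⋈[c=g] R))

σ filters on h, owned by the right side.
E' = (S ⋈[c=g] σ[h<=4](R))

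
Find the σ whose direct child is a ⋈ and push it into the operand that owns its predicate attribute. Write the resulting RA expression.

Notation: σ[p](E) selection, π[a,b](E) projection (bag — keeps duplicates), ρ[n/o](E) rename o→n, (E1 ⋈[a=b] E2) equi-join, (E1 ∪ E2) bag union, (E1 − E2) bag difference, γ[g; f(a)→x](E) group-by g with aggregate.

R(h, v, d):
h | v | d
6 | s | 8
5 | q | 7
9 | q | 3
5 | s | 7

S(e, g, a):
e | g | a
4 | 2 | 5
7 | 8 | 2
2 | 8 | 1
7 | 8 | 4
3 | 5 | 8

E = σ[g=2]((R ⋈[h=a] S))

σ filters on g, owned by the right side.
E' = (R ⋈[h=a] σ[g=2](S))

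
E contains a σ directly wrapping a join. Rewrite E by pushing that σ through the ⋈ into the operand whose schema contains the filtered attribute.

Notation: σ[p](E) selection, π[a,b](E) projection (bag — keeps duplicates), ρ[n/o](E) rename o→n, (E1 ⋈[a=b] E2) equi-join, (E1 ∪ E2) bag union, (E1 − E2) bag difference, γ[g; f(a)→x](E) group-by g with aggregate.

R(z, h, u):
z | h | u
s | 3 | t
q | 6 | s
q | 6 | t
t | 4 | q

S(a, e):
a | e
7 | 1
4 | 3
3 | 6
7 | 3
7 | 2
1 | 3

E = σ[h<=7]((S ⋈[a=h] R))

σ filters on h, owned by the right side.
E' = (S ⋈[a=h] σ[h<=7](R))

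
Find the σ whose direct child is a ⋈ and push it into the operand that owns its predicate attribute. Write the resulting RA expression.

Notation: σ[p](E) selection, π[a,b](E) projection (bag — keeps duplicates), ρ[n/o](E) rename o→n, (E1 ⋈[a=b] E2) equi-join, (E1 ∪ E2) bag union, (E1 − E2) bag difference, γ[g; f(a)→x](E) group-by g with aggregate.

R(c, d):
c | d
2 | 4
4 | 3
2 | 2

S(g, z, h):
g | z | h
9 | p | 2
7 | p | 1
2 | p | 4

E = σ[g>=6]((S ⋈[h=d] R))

σ filters on g, owned by the left side.
E' = (σ[g>=6](S) ⋈[h=d] R)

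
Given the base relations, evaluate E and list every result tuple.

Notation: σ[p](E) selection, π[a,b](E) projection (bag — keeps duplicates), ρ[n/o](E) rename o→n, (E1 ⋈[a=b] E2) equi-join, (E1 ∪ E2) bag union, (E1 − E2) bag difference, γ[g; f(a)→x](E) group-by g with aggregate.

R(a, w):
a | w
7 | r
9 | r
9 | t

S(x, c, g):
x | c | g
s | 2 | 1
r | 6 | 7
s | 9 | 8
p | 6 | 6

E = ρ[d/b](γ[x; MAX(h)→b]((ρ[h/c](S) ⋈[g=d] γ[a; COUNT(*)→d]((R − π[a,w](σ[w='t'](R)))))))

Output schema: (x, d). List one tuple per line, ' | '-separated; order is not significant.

Stepwise |·|:
  S → 4
  ρ[h/c](S) → 4
  R → 3
  R → 3
  σ[w='t'](R) → 1
  π[a,w](σ[w='t'](R)) → 1
  (R − π[a,w](σ[w='t'](R))) → 2
  γ[a; COUNT(*)→d]((R − π[a,w](σ[w='t'](R)))) → 2
  (ρ[h/c](S) ⋈[g=d] γ[a; COUNT(*)→d]((R − π[a,w](σ[w='t'](R))))) → 2
  γ[x; MAX(h)→b]((ρ[h/c](S) ⋈[g=d] γ[a; COUNT(*)→d]((R − π[a,w](σ[w='t'](R)))))) → 1
  ρ[d/b](γ[x; MAX(h)→b]((ρ[h/c](S) ⋈[g=d] γ[a; COUNT(*)→d]((R − π[a,w](σ[w='t'](R))))))) → 1

== RESULT ==
x | d
s | 2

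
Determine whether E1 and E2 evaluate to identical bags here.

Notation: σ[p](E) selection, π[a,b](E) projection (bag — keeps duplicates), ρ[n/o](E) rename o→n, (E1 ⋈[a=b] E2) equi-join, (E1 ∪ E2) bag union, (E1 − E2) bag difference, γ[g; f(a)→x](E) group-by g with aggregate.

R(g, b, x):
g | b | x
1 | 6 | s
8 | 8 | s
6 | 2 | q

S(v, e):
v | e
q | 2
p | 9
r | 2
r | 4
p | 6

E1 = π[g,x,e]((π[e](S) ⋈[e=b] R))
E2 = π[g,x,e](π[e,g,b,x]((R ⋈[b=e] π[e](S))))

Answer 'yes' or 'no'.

E1 per-node cardinality:
  S → 5
  π[e](S) → 5
  R → 3
  (π[e](S) ⋈[e=b] R) → 3
  π[g,x,e]((π[e](S) ⋈[e=b] R)) → 3
E2 per-node cardinality:
  R → 3
  S → 5
  π[e](S) → 5
  (R ⋈[b=e] π[e](S)) → 3
  π[e,g,b,x]((R ⋈[b=e] π[e](S))) → 3
  π[g,x,e](π[e,g,b,x]((R ⋈[b=e] π[e](S)))) → 3

E1 and E2 produce the same multiset:
g | x | e
1 | s | 6
6 | q | 2
6 | q | 2

yes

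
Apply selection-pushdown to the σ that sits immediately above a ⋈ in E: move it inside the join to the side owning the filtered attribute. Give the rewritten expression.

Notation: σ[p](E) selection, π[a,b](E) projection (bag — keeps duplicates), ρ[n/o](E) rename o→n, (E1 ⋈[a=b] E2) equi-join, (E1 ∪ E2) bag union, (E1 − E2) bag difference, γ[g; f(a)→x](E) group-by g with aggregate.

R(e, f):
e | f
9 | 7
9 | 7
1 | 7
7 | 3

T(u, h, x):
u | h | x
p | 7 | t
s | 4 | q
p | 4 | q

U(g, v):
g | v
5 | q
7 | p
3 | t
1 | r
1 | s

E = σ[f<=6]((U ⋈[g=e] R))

σ filters on f, owned by the right side.
E' = (U ⋈[g=e] σ[f<=6](R))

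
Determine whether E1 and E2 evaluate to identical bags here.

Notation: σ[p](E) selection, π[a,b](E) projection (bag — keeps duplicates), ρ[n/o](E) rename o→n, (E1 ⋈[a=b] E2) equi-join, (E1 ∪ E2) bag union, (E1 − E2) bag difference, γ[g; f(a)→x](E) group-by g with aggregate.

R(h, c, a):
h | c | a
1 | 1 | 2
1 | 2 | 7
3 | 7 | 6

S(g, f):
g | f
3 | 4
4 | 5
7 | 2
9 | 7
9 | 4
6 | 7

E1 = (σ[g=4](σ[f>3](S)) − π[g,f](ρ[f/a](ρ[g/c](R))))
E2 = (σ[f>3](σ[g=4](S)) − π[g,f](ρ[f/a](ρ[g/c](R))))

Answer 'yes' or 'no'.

E1 subexpression sizes:
  S → 6
  σ[f>3](S) → 5
  σ[g=4](σ[f>3](S)) → 1
  R → 3
  ρ[g/c](R) → 3
  ρ[f/a](ρ[g/c](R)) → 3
  π[g,f](ρ[f/a](ρ[g/c](R))) → 3
  (σ[g=4](σ[f>3](S)) − π[g,f](ρ[f/a](ρ[g/c](R)))) → 1
E2 subexpression sizes:
  S → 6
  σ[g=4](S) → 1
  σ[f>3](σ[g=4](S)) → 1
  R → 3
  ρ[g/c](R) → 3
  ρ[f/a](ρ[g/c](R)) → 3
  π[g,f](ρ[f/a](ρ[g/c](R))) → 3
  (σ[f>3](σ[g=4](S)) − π[g,f](ρ[f/a](ρ[g/c](R)))) → 1

E1 and E2 produce the same multiset:
g | f
4 | 5

yes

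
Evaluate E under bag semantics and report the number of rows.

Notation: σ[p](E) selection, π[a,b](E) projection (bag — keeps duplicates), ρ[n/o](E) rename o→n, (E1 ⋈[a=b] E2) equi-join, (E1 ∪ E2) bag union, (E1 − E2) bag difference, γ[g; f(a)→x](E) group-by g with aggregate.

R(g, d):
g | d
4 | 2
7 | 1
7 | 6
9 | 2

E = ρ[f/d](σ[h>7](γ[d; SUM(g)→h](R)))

Row counts bottom-up:
  R → 4
  γ[d; SUM(g)→h](R) → 3
  σ[h>7](γ[d; SUM(g)→h](R)) → 1
  ρ[f/d](σ[h>7](γ[d; SUM(g)→h](R))) → 1

|E| = 1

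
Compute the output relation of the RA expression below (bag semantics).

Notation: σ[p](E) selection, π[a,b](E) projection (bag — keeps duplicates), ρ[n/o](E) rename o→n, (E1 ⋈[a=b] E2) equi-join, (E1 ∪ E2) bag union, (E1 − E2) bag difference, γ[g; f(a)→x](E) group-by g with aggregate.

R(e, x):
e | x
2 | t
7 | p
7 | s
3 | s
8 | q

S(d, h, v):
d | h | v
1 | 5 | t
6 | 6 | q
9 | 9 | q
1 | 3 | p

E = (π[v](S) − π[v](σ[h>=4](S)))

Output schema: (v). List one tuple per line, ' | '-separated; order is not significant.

Stepwise |·|:
  S → 4
  π[v](S) → 4
  S → 4
  σ[h>=4](S) → 3
  π[v](σ[h>=4](S)) → 3
  (π[v](S) − π[v](σ[h>=4](S))) → 1

== RESULT ==
v
p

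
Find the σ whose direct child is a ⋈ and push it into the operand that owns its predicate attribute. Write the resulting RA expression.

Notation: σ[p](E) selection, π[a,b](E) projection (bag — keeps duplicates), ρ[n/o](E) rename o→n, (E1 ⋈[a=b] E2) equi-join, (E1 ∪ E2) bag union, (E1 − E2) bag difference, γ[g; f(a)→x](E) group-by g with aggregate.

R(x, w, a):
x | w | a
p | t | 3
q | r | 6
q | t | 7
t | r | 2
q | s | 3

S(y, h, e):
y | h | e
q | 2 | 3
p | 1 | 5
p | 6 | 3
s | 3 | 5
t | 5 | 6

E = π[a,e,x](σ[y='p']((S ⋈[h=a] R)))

σ filters on y, owned by the left side.
E' = π[a,e,x]((σ[y='p'](S) ⋈[h=a] R))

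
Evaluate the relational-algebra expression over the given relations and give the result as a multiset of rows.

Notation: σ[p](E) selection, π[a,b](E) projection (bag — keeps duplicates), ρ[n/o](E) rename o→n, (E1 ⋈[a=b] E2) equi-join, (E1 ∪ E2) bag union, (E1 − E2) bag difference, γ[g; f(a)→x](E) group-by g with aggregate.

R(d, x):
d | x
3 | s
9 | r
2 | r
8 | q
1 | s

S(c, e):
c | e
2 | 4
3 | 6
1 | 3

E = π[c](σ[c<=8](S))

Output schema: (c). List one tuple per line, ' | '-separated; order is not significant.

Stepwise |·|:
  S → 3
  σ[c<=8](S) → 3
  π[c](σ[c<=8](S)) → 3

== RESULT ==
c
1
2
3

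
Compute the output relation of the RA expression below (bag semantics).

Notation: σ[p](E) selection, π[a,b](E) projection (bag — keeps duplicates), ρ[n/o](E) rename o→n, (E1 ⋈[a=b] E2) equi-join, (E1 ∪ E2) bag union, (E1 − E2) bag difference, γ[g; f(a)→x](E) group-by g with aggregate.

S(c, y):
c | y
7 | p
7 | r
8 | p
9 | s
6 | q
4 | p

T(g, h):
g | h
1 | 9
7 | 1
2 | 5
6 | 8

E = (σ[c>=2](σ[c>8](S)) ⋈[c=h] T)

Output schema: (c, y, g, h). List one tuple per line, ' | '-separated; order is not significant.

Row counts bottom-up:
  S → 6
  σ[c>8](S) → 1
  σ[c>=2](σ[c>8](S)) → 1
  T → 4
  (σ[c>=2](σ[c>8](S)) ⋈[c=h] T) → 1

== RESULT ==
c | y | g | h
9 | s | 1 | 9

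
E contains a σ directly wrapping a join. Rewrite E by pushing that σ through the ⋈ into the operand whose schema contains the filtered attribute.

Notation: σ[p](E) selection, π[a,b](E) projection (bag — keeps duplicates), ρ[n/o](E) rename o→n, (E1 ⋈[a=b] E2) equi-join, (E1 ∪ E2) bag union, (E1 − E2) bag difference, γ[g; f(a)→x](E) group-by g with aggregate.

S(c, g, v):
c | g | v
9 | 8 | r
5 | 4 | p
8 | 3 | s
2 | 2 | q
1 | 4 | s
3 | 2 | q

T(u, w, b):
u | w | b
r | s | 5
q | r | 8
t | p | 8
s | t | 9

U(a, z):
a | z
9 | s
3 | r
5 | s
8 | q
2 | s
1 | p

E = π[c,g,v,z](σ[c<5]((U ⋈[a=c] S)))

σ filters on c, owned by the right side.
E' = π[c,g,v,z]((U ⋈[a=c] σ[c<5](S)))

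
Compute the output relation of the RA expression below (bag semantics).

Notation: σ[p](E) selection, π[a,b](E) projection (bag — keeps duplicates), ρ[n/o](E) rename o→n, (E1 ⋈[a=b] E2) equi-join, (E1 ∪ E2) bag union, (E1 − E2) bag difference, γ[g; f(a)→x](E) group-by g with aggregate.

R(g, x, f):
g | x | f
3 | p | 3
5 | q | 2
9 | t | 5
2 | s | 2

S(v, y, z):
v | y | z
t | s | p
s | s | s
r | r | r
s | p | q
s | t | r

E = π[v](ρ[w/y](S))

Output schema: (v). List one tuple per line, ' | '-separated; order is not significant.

Stepwise |·|:
  S → 5
  ρ[w/y](S) → 5
  π[v](ρ[w/y](S)) → 5

== RESULT ==
v
r
s
s
s
t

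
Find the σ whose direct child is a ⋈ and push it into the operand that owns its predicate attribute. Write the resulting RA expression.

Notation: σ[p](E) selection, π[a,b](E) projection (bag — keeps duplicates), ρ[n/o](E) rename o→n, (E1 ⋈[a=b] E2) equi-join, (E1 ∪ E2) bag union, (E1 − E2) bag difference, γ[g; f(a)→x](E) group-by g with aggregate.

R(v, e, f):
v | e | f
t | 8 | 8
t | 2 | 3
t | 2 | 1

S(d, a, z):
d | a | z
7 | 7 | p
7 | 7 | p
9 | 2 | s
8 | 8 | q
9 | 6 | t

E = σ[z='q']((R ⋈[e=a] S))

σ filters on z, owned by the right side.
E' = (R ⋈[e=a] σ[z='q'](S))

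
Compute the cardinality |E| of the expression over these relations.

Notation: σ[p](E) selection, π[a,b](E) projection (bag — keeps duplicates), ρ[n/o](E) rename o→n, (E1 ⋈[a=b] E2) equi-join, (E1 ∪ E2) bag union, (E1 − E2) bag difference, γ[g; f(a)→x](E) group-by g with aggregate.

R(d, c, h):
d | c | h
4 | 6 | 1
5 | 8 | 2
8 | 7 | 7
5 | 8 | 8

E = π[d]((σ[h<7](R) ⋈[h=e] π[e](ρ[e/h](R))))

Row counts bottom-up:
  R → 4
  σ[h<7](R) → 2
  R → 4
  ρ[e/h](R) → 4
  π[e](ρ[e/h](R)) → 4
  (σ[h<7](R) ⋈[h=e] π[e](ρ[e/h](R))) → 2
  π[d]((σ[h<7](R) ⋈[h=e] π[e](ρ[e/h](R)))) → 2

|E| = 2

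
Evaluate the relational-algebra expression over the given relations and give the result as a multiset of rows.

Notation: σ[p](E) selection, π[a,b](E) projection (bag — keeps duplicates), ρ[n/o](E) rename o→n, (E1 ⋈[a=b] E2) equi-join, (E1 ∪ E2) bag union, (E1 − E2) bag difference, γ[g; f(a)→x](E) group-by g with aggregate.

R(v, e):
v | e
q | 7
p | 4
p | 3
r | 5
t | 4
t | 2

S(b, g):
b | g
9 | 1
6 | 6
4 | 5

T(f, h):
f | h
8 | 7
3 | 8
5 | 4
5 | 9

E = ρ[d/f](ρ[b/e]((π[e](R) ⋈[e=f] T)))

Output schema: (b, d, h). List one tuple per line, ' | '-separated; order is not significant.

Stepwise |·|:
  R → 6
  π[e](R) → 6
  T → 4
  (π[e](R) ⋈[e=f] T) → 3
  ρ[b/e]((π[e](R) ⋈[e=f] T)) → 3
  ρ[d/f](ρ[b/e]((π[e](R) ⋈[e=f] T))) → 3

== RESULT ==
b | d | h
3 | 3 | 8
5 | 5 | 4
5 | 5 | 9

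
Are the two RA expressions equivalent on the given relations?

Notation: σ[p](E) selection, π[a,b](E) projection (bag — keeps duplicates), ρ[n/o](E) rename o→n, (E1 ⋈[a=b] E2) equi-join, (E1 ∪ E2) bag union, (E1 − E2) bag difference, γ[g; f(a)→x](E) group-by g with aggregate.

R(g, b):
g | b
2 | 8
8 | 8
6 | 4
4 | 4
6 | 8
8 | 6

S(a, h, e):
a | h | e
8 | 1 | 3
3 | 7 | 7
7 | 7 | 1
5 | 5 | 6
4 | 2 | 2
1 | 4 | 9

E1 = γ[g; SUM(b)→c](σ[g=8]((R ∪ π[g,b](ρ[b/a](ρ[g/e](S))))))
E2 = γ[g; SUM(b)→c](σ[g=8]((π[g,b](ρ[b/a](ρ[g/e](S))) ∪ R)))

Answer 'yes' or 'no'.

E1 subexpression sizes:
  R → 6
  S → 6
  ρ[g/e](S) → 6
  ρ[b/a](ρ[g/e](S)) → 6
  π[g,b](ρ[b/a](ρ[g/e](S))) → 6
  (R ∪ π[g,b](ρ[b/a](ρ[g/e](S)))) → 12
  σ[g=8]((R ∪ π[g,b](ρ[b/a](ρ[g/e](S))))) → 2
  γ[g; SUM(b)→c](σ[g=8]((R ∪ π[g,b](ρ[b/a](ρ[g/e](S)))))) → 1
E2 subexpression sizes:
  S → 6
  ρ[g/e](S) → 6
  ρ[b/a](ρ[g/e](S)) → 6
  π[g,b](ρ[b/a](ρ[g/e](S))) → 6
  R → 6
  (π[g,b](ρ[b/a](ρ[g/e](S))) ∪ R) → 12
  σ[g=8]((π[g,b](ρ[b/a](ρ[g/e](S))) ∪ R)) → 2
  γ[g; SUM(b)→c](σ[g=8]((π[g,b](ρ[b/a](ρ[g/e](S))) ∪ R))) → 1

E1 and E2 produce the same multiset:
g | c
8 | 14

yes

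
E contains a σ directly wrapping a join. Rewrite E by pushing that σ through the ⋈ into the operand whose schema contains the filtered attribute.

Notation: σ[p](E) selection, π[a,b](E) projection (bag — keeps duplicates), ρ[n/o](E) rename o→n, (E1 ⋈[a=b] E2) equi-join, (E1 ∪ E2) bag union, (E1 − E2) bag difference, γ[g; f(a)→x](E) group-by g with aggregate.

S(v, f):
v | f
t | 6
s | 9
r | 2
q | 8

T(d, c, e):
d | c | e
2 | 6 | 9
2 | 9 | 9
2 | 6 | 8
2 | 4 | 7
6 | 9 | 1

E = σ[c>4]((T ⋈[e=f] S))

σ filters on c, owned by the left side.
E' = (σ[c>4](T) ⋈[e=f] S)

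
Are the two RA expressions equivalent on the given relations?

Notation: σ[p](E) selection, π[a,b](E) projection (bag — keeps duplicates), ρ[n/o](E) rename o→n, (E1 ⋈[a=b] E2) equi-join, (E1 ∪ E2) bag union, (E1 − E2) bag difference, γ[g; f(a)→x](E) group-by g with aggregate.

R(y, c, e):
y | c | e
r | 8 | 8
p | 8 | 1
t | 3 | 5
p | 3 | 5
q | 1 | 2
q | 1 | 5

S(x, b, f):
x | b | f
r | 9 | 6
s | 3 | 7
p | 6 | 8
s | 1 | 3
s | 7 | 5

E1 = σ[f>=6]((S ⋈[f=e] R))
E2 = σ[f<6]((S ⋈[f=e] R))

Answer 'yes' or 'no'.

E1 per-node cardinality:
  S → 5
  R → 6
  (S ⋈[f=e] R) → 4
  σ[f>=6]((S ⋈[f=e] R)) → 1
E2 per-node cardinality:
  S → 5
  R → 6
  (S ⋈[f=e] R) → 4
  σ[f<6]((S ⋈[f=e] R)) → 3

E1 result:
x | b | f | y | c | e
p | 6 | 8 | r | 8 | 8
E2 result:
x | b | f | y | c | e
s | 7 | 5 | p | 3 | 5
s | 7 | 5 | q | 1 | 5
s | 7 | 5 | t | 3 | 5
Witness: ('s', 7, 5, 'q', 1, 5) appears 0× in E1 but 1× in E2.

no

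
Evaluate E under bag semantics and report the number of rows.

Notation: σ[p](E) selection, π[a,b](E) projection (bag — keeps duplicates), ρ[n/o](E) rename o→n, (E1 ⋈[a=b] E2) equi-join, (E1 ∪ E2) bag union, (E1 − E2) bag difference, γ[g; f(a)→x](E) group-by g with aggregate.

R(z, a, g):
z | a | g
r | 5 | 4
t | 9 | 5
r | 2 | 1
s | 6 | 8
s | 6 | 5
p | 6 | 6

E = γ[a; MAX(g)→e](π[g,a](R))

Row counts bottom-up:
  R → 6
  π[g,a](R) → 6
  γ[a; MAX(g)→e](π[g,a](R)) → 4

|E| = 4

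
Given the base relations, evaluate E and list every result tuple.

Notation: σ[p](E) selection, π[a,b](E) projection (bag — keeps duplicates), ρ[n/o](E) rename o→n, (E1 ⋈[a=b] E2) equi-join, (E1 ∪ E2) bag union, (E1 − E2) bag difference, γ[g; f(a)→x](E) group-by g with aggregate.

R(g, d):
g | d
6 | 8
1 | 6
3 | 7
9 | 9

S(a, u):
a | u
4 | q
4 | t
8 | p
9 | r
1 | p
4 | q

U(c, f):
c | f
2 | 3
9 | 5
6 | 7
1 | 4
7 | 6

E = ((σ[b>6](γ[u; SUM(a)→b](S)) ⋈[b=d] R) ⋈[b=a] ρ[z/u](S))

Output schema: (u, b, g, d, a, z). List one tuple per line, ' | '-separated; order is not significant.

Subexpression sizes:
  S → 6
  γ[u; SUM(a)→b](S) → 4
  σ[b>6](γ[u; SUM(a)→b](S)) → 3
  R → 4
  (σ[b>6](γ[u; SUM(a)→b](S)) ⋈[b=d] R) → 3
  S → 6
  ρ[z/u](S) → 6
  ((σ[b>6](γ[u; SUM(a)→b](S)) ⋈[b=d] R) ⋈[b=a] ρ[z/u](S)) → 3

== RESULT ==
u | b | g | d | a | z
p | 9 | 9 | 9 | 9 | r
q | 8 | 6 | 8 | 8 | p
r | 9 | 9 | 9 | 9 | r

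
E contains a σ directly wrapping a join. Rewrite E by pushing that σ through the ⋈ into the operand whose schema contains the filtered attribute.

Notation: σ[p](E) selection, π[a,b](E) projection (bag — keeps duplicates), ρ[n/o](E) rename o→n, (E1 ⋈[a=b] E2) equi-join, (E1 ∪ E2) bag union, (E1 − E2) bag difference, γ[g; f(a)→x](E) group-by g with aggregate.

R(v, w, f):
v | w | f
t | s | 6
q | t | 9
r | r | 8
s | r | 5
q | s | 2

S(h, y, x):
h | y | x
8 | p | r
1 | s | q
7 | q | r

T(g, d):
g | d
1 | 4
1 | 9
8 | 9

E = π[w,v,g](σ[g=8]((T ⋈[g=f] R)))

σ filters on g, owned by the left side.
E' = π[w,v,g]((σ[g=8](T) ⋈[g=f] R))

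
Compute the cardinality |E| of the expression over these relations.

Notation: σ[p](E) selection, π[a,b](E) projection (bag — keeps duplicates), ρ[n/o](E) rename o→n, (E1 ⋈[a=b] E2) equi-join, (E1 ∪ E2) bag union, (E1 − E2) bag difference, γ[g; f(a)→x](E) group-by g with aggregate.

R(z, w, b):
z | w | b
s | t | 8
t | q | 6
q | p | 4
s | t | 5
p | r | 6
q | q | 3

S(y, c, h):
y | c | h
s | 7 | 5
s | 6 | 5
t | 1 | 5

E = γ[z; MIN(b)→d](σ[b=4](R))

Row counts bottom-up:
  R → 6
  σ[b=4](R) → 1
  γ[z; MIN(b)→d](σ[b=4](R)) → 1

|E| = 1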